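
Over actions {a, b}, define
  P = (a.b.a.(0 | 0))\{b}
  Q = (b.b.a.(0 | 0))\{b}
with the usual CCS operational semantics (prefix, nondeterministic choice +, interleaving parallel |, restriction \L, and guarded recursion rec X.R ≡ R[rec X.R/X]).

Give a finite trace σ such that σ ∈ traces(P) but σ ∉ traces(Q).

a

LTS(P): 2 reachable states
  u0 = (a.b.a.(0 | 0))\{b} | -a-> u1
  u1 = (b.a.(0 | 0))\{b} | deadlocked
LTS(Q): 1 reachable states
  v0 = (b.b.a.(0 | 0))\{b} | deadlocked
Trace ⟨a⟩ through P, begin at {u0}:
  [1] a ⇒ {u1}
  P completes σ.
Trace ⟨a⟩ through Q, begin at {v0}:
  [1] a ⇒ ∅  — Q cannot continue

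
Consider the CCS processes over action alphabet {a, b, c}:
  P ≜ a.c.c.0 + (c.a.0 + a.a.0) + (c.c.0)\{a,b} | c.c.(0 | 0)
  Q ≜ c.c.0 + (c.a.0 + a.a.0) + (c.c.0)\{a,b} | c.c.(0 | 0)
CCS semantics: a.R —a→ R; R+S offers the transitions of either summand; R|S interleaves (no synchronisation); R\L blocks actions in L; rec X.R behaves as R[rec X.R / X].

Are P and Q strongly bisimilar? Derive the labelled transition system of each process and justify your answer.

LTS(P): 13 reachable states
  p0 = a.c.c.0 + (c.a.0 + a.a.0) + (c.c.0)\{a,b} | c.c.(0 | 0) | —a→ p1, —a→ p2, —c→ p1, —c→ p3, —c→ p4
  p1 = a.0 | —a→ p5
  p2 = c.c.0 | —c→ p6
  p3 = (c.0)\{a,b} | c.c.(0 | 0) | —c→ p7, —c→ p8
  p4 = (c.c.0)\{a,b} | c.(0 | 0) | —c→ p7, —c→ p9
  p5 = 0 | ·
  p6 = c.0 | —c→ p5
  p7 = (c.0)\{a,b} | c.(0 | 0) | —c→ p10, —c→ p11
  p8 = 0\{a,b} | c.c.(0 | 0) | —c→ p11
  p9 = (c.c.0)\{a,b} | (0 | 0) | —c→ p10
  p10 = (c.0)\{a,b} | (0 | 0) | —c→ p12
  p11 = 0\{a,b} | c.(0 | 0) | —c→ p12
  p12 = 0\{a,b} | (0 | 0) | ·
LTS(Q): 12 reachable states
  q0 = c.c.0 + (c.a.0 + a.a.0) + (c.c.0)\{a,b} | c.c.(0 | 0) | —a→ q1, —c→ q1, —c→ q2, —c→ q3, —c→ q4
  q1 = a.0 | —a→ q5
  q2 = (c.0)\{a,b} | c.c.(0 | 0) | —c→ q6, —c→ q7
  q3 = (c.c.0)\{a,b} | c.(0 | 0) | —c→ q6, —c→ q8
  q4 = c.0 | —c→ q5
  q5 = 0 | ·
  q6 = (c.0)\{a,b} | c.(0 | 0) | —c→ q10, —c→ q9
  q7 = 0\{a,b} | c.c.(0 | 0) | —c→ q10
  q8 = (c.c.0)\{a,b} | (0 | 0) | —c→ q9
  q9 = (c.0)\{a,b} | (0 | 0) | —c→ q11
  q10 = 0\{a,b} | c.(0 | 0) | —c→ q11
  q11 = 0\{a,b} | (0 | 0) | ·
Coarsest stable partition (strong bisimilarity classes):
  B0 = {p0}
  B1 = {p3, p4, q2, q3}
  B2 = {p2, p7, p8, p9, q6, q7, q8}
  B3 = {p10, p11, p6, q10, q4, q9}
  B4 = {p12, p5, q11, q5}
  B5 = {p1, q1}
  B6 = {q0}
p0 ∈ B0, q0 ∈ B6 → different blocks

P ≁ Q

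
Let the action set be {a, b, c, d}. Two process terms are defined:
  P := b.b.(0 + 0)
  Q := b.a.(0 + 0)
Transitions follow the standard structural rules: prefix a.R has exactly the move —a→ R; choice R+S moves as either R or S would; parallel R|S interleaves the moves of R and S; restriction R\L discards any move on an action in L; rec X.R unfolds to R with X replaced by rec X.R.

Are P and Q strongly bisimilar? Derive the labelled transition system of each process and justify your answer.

P ≁ Q

Reachable graph of P (3 states):
  p0 = b.b.(0 + 0) ⊢ --b--▸ p1
  p1 = b.(0 + 0) ⊢ --b--▸ p2
  p2 = 0 + 0 ⊢ ∅
Reachable graph of Q (3 states):
  q0 = b.a.(0 + 0) ⊢ --b--▸ q1
  q1 = a.(0 + 0) ⊢ --a--▸ q2
  q2 = 0 + 0 ⊢ ∅
Partition-refinement fixed point:
  B0 = {p0}
  B1 = {p1}
  B2 = {p2, q2}
  B3 = {q0}
  B4 = {q1}
p0 ∈ B0, q0 ∈ B3 → different blocks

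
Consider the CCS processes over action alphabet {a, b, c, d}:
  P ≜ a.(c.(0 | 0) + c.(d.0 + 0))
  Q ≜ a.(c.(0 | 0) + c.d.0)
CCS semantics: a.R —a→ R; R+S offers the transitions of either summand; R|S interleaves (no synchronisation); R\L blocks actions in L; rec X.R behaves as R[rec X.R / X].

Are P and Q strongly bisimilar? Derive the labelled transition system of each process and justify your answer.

YES

P's transition system — 5 states:
  s0 = a.(c.(0 | 0) + c.(d.0 + 0)) → =a=> s1
  s1 = c.(0 | 0) + c.(d.0 + 0) → =c=> s2, =c=> s3
  s2 = 0 | 0 → deadlocked
  s3 = d.0 + 0 → =d=> s4
  s4 = 0 → deadlocked
Q's transition system — 5 states:
  t0 = a.(c.(0 | 0) + c.d.0) → =a=> t1
  t1 = c.(0 | 0) + c.d.0 → =c=> t2, =c=> t3
  t2 = 0 | 0 → deadlocked
  t3 = d.0 → =d=> t4
  t4 = 0 → deadlocked
Coarsest stable partition (strong bisimilarity classes):
  B0 = {s0, t0}
  B1 = {s1, t1}
  B2 = {s3, t3}
  B3 = {s2, s4, t2, t4}
s0 ∈ B0, t0 ∈ B0 → same block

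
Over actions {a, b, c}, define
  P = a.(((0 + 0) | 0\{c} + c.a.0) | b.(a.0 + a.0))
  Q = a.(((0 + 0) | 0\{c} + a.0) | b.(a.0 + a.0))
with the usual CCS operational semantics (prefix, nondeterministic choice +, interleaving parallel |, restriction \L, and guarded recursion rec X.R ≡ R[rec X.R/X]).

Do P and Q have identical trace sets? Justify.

traces(P) ≠ traces(Q) — witness ⟨ac⟩

Reachable graph of P (10 states):
  p0 = a.(((0 + 0) | 0\{c} + c.a.0) | b.(a.0 + a.0)) :: -a-> p1
  p1 = ((0 + 0) | 0\{c} + c.a.0) | b.(a.0 + a.0) :: -b-> p2, -c-> p3
  p2 = ((0 + 0) | 0\{c} + c.a.0) | (a.0 + a.0) :: -a-> p4, -c-> p5
  p3 = a.0 | b.(a.0 + a.0) :: -a-> p6, -b-> p5
  p4 = ((0 + 0) | 0\{c} + c.a.0) | 0 :: -c-> p7
  p5 = a.0 | (a.0 + a.0) :: -a-> p7, -a-> p8
  p6 = 0 | b.(a.0 + a.0) :: -b-> p8
  p7 = a.0 | 0 :: -a-> p9
  p8 = 0 | (a.0 + a.0) :: -a-> p9
  p9 = 0 | 0 :: stopped
Reachable graph of Q (7 states):
  q0 = a.(((0 + 0) | 0\{c} + a.0) | b.(a.0 + a.0)) :: -a-> q1
  q1 = ((0 + 0) | 0\{c} + a.0) | b.(a.0 + a.0) :: -a-> q2, -b-> q3
  q2 = 0 | b.(a.0 + a.0) :: -b-> q4
  q3 = ((0 + 0) | 0\{c} + a.0) | (a.0 + a.0) :: -a-> q4, -a-> q5
  q4 = 0 | (a.0 + a.0) :: -a-> q6
  q5 = ((0 + 0) | 0\{c} + a.0) | 0 :: -a-> q6
  q6 = 0 | 0 :: stopped
Run σ = ⟨ac⟩ on P: start {p0}
  after a @ step 1: {p1}
  after c @ step 2: {p3}
  — P admits the full trace.
Run σ = ⟨ac⟩ on Q: start {q0}
  after a @ step 1: {q1}
  after c @ step 2: ∅  — Q cannot continue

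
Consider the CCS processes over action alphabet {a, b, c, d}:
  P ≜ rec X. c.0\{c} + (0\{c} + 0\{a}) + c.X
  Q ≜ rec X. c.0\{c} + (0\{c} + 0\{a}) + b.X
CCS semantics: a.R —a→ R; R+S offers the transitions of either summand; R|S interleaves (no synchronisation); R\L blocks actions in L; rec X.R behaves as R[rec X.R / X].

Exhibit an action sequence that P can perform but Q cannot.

Reachable graph of P (2 states):
  u0 = rec X. c.0\{c} + (0\{c} + 0\{a}) + c.X :: --c--▸ u0, --c--▸ u1
  u1 = 0\{c} :: deadlocked
Reachable graph of Q (2 states):
  v0 = rec X. c.0\{c} + (0\{c} + 0\{a}) + b.X :: --b--▸ v0, --c--▸ v1
  v1 = 0\{c} :: deadlocked
Run σ = ⟨cc⟩ on P: start {u0}
  after c @ step 1: {u0, u1}
  after c @ step 2: {u0, u1}
  ✓ P
Run σ = ⟨cc⟩ on Q: start {v0}
  after c @ step 1: {v1}
  after c @ step 2: ∅  — Q cannot continue

cc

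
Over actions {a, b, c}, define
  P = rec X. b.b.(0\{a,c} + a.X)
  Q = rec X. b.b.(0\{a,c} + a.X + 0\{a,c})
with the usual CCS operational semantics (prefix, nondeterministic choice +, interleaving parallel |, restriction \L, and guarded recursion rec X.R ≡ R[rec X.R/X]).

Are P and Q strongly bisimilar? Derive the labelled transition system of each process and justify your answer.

P's transition system — 3 states:
  p0 = rec X. b.b.(0\{a,c} + a.X) :: ··b··> p1
  p1 = b.(0\{a,c} + a.(rec X. b.b.(0\{a,c} + a.X))) :: ··b··> p2
  p2 = 0\{a,c} + a.(rec X. b.b.(0\{a,c} + a.X)) :: ··a··> p0
Q's transition system — 3 states:
  q0 = rec X. b.b.(0\{a,c} + a.X + 0\{a,c}) :: ··b··> q1
  q1 = b.(0\{a,c} + a.(rec X. b.b.(0\{a,c} + a.X + 0\{a,c})) + 0\{a,c}) :: ··b··> q2
  q2 = 0\{a,c} + a.(rec X. b.b.(0\{a,c} + a.X + 0\{a,c})) + 0\{a,c} :: ··a··> q0
Bisimilarity quotient blocks:
  B0 = {p0, q0}
  B1 = {p1, q1}
  B2 = {p2, q2}
p0 ∈ B0, q0 ∈ B0 → same block

bisimilar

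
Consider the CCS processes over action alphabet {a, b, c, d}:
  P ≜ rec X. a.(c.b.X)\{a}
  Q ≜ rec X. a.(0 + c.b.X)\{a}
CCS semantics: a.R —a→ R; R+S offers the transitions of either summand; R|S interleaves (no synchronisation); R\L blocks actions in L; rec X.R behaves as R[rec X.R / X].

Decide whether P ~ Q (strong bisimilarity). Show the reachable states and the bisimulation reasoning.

P ~ Q

Reachable graph of P (4 states):
  p0 = rec X. a.(c.b.X)\{a} has moves ··a··> p1
  p1 = (c.b.(rec X. a.(c.b.X)\{a}))\{a} has moves ··c··> p2
  p2 = (b.(rec X. a.(c.b.X)\{a}))\{a} has moves ··b··> p3
  p3 = (rec X. a.(c.b.X)\{a})\{a} has moves deadlocked
Reachable graph of Q (4 states):
  q0 = rec X. a.(0 + c.b.X)\{a} has moves ··a··> q1
  q1 = (0 + c.b.(rec X. a.(0 + c.b.X)\{a}))\{a} has moves ··c··> q2
  q2 = (b.(rec X. a.(0 + c.b.X)\{a}))\{a} has moves ··b··> q3
  q3 = (rec X. a.(0 + c.b.X)\{a})\{a} has moves deadlocked
Partition-refinement fixed point:
  B0 = {p0, q0}
  B1 = {p1, q1}
  B2 = {p2, q2}
  B3 = {p3, q3}
p0 ∈ B0, q0 ∈ B0 → same block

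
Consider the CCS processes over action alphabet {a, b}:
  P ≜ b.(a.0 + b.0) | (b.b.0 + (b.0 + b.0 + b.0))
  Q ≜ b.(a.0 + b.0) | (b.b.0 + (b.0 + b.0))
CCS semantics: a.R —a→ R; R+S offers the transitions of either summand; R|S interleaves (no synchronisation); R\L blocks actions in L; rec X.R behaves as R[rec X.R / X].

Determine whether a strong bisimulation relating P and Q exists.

P ~ Q

Reachable graph of P (9 states):
  s0 = b.(a.0 + b.0) | (b.b.0 + (b.0 + b.0 + b.0)) has moves -b-> s1, -b-> s2, -b-> s3
  s1 = (a.0 + b.0) | (b.b.0 + (b.0 + b.0 + b.0)) has moves -a-> s4, -b-> s4, -b-> s5, -b-> s6
  s2 = b.(a.0 + b.0) | 0 has moves -b-> s5
  s3 = b.(a.0 + b.0) | b.0 has moves -b-> s2, -b-> s6
  s4 = 0 | (b.b.0 + (b.0 + b.0 + b.0)) has moves -b-> s7, -b-> s8
  s5 = (a.0 + b.0) | 0 has moves -a-> s7, -b-> s7
  s6 = (a.0 + b.0) | b.0 has moves -a-> s8, -b-> s5, -b-> s8
  s7 = 0 | 0 has moves deadlocked
  s8 = 0 | b.0 has moves -b-> s7
Reachable graph of Q (9 states):
  t0 = b.(a.0 + b.0) | (b.b.0 + (b.0 + b.0)) has moves -b-> t1, -b-> t2, -b-> t3
  t1 = (a.0 + b.0) | (b.b.0 + (b.0 + b.0)) has moves -a-> t4, -b-> t4, -b-> t5, -b-> t6
  t2 = b.(a.0 + b.0) | 0 has moves -b-> t5
  t3 = b.(a.0 + b.0) | b.0 has moves -b-> t2, -b-> t6
  t4 = 0 | (b.b.0 + (b.0 + b.0)) has moves -b-> t7, -b-> t8
  t5 = (a.0 + b.0) | 0 has moves -a-> t7, -b-> t7
  t6 = (a.0 + b.0) | b.0 has moves -a-> t8, -b-> t5, -b-> t8
  t7 = 0 | 0 has moves deadlocked
  t8 = 0 | b.0 has moves -b-> t7
Partition-refinement fixed point:
  B0 = {s0, t0}
  B1 = {s3, t3}
  B2 = {s6, t6}
  B3 = {s8, t8}
  B4 = {s7, t7}
  B5 = {s5, t5}
  B6 = {s2, t2}
  B7 = {s1, t1}
  B8 = {s4, t4}
s0 ∈ B0, t0 ∈ B0 → same block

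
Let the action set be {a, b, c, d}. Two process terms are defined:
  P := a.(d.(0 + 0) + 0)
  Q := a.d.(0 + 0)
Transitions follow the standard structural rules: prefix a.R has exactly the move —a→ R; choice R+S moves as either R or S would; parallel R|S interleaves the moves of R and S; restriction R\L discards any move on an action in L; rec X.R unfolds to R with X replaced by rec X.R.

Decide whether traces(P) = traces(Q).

P's transition system — 3 states:
  p0 = a.(d.(0 + 0) + 0) ⊢ --a--▸ p1
  p1 = d.(0 + 0) + 0 ⊢ --d--▸ p2
  p2 = 0 + 0 ⊢ ∅
Q's transition system — 3 states:
  q0 = a.d.(0 + 0) ⊢ --a--▸ q1
  q1 = d.(0 + 0) ⊢ --d--▸ q2
  q2 = 0 + 0 ⊢ ∅
Partition-refinement fixed point:
  B0 = {p0, q0}
  B1 = {p1, q1}
  B2 = {p2, q2}
p0 ∈ B0, q0 ∈ B0 → same block
Bisimilar ⇒ trace-equivalent.

YES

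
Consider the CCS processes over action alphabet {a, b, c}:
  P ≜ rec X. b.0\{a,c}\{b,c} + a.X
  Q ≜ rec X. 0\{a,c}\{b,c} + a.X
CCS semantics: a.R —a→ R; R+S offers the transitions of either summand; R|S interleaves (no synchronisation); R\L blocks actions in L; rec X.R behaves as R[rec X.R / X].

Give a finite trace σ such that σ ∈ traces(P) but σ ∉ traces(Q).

b

P's transition system — 2 states:
  u0 = rec X. b.0\{a,c}\{b,c} + a.X | --a--▸ u0, --b--▸ u1
  u1 = 0\{a,c}\{b,c} | stopped
Q's transition system — 1 states:
  v0 = rec X. 0\{a,c}\{b,c} + a.X | --a--▸ v0
Run σ = ⟨b⟩ on P: start {u0}
  step 1 (b): {u1}
  ✓ P
Run σ = ⟨b⟩ on Q: start {v0}
  step 1 (b): ∅ (Q stuck)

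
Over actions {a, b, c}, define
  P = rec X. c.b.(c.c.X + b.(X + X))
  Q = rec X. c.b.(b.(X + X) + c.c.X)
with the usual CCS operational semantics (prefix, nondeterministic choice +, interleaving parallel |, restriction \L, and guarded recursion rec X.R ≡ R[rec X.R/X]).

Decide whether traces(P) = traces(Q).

P's transition system — 5 states:
  m0 = rec X. c.b.(c.c.X + b.(X + X)) :: —c→ m1
  m1 = b.(c.c.(rec X. c.b.(c.c.X + b.(X + X))) + b.((rec X. c.b.(c.c.X + b.(X + X))) + (rec X. c.b.(c.c.X + b.(X + X))))) :: —b→ m2
  m2 = c.c.(rec X. c.b.(c.c.X + b.(X + X))) + b.((rec X. c.b.(c.c.X + b.(X + X))) + (rec X. c.b.(c.c.X + b.(X + X)))) :: —b→ m3, —c→ m4
  m3 = (rec X. c.b.(c.c.X + b.(X + X))) + (rec X. c.b.(c.c.X + b.(X + X))) :: —c→ m1
  m4 = c.(rec X. c.b.(c.c.X + b.(X + X))) :: —c→ m0
Q's transition system — 5 states:
  n0 = rec X. c.b.(b.(X + X) + c.c.X) :: —c→ n1
  n1 = b.(b.((rec X. c.b.(b.(X + X) + c.c.X)) + (rec X. c.b.(b.(X + X) + c.c.X))) + c.c.(rec X. c.b.(b.(X + X) + c.c.X))) :: —b→ n2
  n2 = b.((rec X. c.b.(b.(X + X) + c.c.X)) + (rec X. c.b.(b.(X + X) + c.c.X))) + c.c.(rec X. c.b.(b.(X + X) + c.c.X)) :: —b→ n3, —c→ n4
  n3 = (rec X. c.b.(b.(X + X) + c.c.X)) + (rec X. c.b.(b.(X + X) + c.c.X)) :: —c→ n1
  n4 = c.(rec X. c.b.(b.(X + X) + c.c.X)) :: —c→ n0
Partition-refinement fixed point:
  B0 = {m0, m3, n0, n3}
  B1 = {m1, n1}
  B2 = {m2, n2}
  B3 = {m4, n4}
m0 ∈ B0, n0 ∈ B0 → same block
Bisimilar ⇒ trace-equivalent.

traces(P) = traces(Q)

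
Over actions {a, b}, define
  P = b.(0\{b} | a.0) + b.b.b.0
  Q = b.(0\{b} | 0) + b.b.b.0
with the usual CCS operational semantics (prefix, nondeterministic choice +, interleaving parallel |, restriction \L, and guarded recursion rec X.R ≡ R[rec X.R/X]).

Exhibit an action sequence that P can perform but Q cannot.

ba

LTS(P): 6 reachable states
  m0 = b.(0\{b} | a.0) + b.b.b.0 ⊢ ··b··> m1, ··b··> m2
  m1 = 0\{b} | a.0 ⊢ ··a··> m3
  m2 = b.b.0 ⊢ ··b··> m4
  m3 = 0\{b} | 0 ⊢ ·
  m4 = b.0 ⊢ ··b··> m5
  m5 = 0 ⊢ ·
LTS(Q): 5 reachable states
  n0 = b.(0\{b} | 0) + b.b.b.0 ⊢ ··b··> n1, ··b··> n2
  n1 = 0\{b} | 0 ⊢ ·
  n2 = b.b.0 ⊢ ··b··> n3
  n3 = b.0 ⊢ ··b··> n4
  n4 = 0 ⊢ ·
Run σ = ⟨ba⟩ on P: start {m0}
  step 1 (b): {m1, m2}
  step 2 (a): {m3}
  ✓ P
Run σ = ⟨ba⟩ on Q: start {n0}
  step 1 (b): {n1, n2}
  step 2 (a): no successor for Q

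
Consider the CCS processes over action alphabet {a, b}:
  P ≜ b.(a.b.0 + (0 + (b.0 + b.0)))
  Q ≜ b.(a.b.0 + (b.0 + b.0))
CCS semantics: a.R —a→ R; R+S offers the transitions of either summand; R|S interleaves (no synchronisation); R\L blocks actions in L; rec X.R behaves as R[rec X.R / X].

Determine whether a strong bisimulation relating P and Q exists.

YES

LTS(P): 4 reachable states
  u0 = b.(a.b.0 + (0 + (b.0 + b.0))) has moves --b--▸ u1
  u1 = a.b.0 + (0 + (b.0 + b.0)) has moves --a--▸ u2, --b--▸ u3
  u2 = b.0 has moves --b--▸ u3
  u3 = 0 has moves stopped
LTS(Q): 4 reachable states
  v0 = b.(a.b.0 + (b.0 + b.0)) has moves --b--▸ v1
  v1 = a.b.0 + (b.0 + b.0) has moves --a--▸ v2, --b--▸ v3
  v2 = b.0 has moves --b--▸ v3
  v3 = 0 has moves stopped
Partition-refinement fixed point:
  B0 = {u0, v0}
  B1 = {u1, v1}
  B2 = {u2, v2}
  B3 = {u3, v3}
u0 ∈ B0, v0 ∈ B0 → same block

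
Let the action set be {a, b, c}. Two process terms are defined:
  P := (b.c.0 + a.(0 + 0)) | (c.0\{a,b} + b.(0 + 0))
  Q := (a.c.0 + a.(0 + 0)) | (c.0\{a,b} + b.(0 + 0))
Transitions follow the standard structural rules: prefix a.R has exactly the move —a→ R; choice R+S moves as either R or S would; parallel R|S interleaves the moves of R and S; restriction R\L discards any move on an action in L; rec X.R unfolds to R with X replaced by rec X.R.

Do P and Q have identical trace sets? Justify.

trace-distinct — witness ⟨bb⟩

P's transition system — 12 states:
  m0 = (b.c.0 + a.(0 + 0)) | (c.0\{a,b} + b.(0 + 0)) ⊢ ··a··> m1, ··b··> m2, ··b··> m3, ··c··> m4
  m1 = (0 + 0) | (c.0\{a,b} + b.(0 + 0)) ⊢ ··b··> m5, ··c··> m6
  m2 = (b.c.0 + a.(0 + 0)) | (0 + 0) ⊢ ··a··> m5, ··b··> m7
  m3 = c.0 | (c.0\{a,b} + b.(0 + 0)) ⊢ ··b··> m7, ··c··> m8, ··c··> m9
  m4 = (b.c.0 + a.(0 + 0)) | 0\{a,b} ⊢ ··a··> m6, ··b··> m9
  m5 = (0 + 0) | (0 + 0) ⊢ stopped
  m6 = (0 + 0) | 0\{a,b} ⊢ stopped
  m7 = c.0 | (0 + 0) ⊢ ··c··> m10
  m8 = 0 | (c.0\{a,b} + b.(0 + 0)) ⊢ ··b··> m10, ··c··> m11
  m9 = c.0 | 0\{a,b} ⊢ ··c··> m11
  m10 = 0 | (0 + 0) ⊢ stopped
  m11 = 0 | 0\{a,b} ⊢ stopped
Q's transition system — 12 states:
  n0 = (a.c.0 + a.(0 + 0)) | (c.0\{a,b} + b.(0 + 0)) ⊢ ··a··> n1, ··a··> n2, ··b··> n3, ··c··> n4
  n1 = (0 + 0) | (c.0\{a,b} + b.(0 + 0)) ⊢ ··b··> n5, ··c··> n6
  n2 = c.0 | (c.0\{a,b} + b.(0 + 0)) ⊢ ··b··> n7, ··c··> n8, ··c··> n9
  n3 = (a.c.0 + a.(0 + 0)) | (0 + 0) ⊢ ··a··> n5, ··a··> n7
  n4 = (a.c.0 + a.(0 + 0)) | 0\{a,b} ⊢ ··a··> n6, ··a··> n9
  n5 = (0 + 0) | (0 + 0) ⊢ stopped
  n6 = (0 + 0) | 0\{a,b} ⊢ stopped
  n7 = c.0 | (0 + 0) ⊢ ··c··> n10
  n8 = 0 | (c.0\{a,b} + b.(0 + 0)) ⊢ ··b··> n10, ··c··> n11
  n9 = c.0 | 0\{a,b} ⊢ ··c··> n11
  n10 = 0 | (0 + 0) ⊢ stopped
  n11 = 0 | 0\{a,b} ⊢ stopped
Trace ⟨bb⟩ through P, begin at {m0}:
  [1] b ⇒ {m2, m3}
  [2] b ⇒ {m7}
  P completes σ.
Trace ⟨bb⟩ through Q, begin at {n0}:
  [1] b ⇒ {n3}
  [2] b ⇒ ∅ (Q stuck)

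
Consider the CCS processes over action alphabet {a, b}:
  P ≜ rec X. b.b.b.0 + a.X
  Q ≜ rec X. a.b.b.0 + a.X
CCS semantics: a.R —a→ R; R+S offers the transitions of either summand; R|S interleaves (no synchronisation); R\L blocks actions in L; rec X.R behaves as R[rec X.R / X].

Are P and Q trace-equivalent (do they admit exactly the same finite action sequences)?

traces(P) ≠ traces(Q) — witness ⟨b⟩

Reachable graph of P (4 states):
  s0 = rec X. b.b.b.0 + a.X | ··a··> s0, ··b··> s1
  s1 = b.b.0 | ··b··> s2
  s2 = b.0 | ··b··> s3
  s3 = 0 | ∅
Reachable graph of Q (4 states):
  t0 = rec X. a.b.b.0 + a.X | ··a··> t0, ··a··> t1
  t1 = b.b.0 | ··b··> t2
  t2 = b.0 | ··b··> t3
  t3 = 0 | ∅
Trace ⟨b⟩ through P, begin at {s0}:
  after b @ step 1: {s1}
  P completes σ.
Trace ⟨b⟩ through Q, begin at {t0}:
  after b @ step 1: no successor for Q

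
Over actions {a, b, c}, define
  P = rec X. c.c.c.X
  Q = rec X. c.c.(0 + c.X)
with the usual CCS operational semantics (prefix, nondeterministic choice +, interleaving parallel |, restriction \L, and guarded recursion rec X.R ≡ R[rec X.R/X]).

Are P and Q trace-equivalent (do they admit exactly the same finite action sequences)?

Reachable graph of P (3 states):
  p0 = rec X. c.c.c.X :: —c→ p1
  p1 = c.c.(rec X. c.c.c.X) :: —c→ p2
  p2 = c.(rec X. c.c.c.X) :: —c→ p0
Reachable graph of Q (3 states):
  q0 = rec X. c.c.(0 + c.X) :: —c→ q1
  q1 = c.(0 + c.(rec X. c.c.(0 + c.X))) :: —c→ q2
  q2 = 0 + c.(rec X. c.c.(0 + c.X)) :: —c→ q0
Partition-refinement fixed point:
  B0 = {p0, p1, p2, q0, q1, q2}
p0 ∈ B0, q0 ∈ B0 → same block
Bisimilar ⇒ trace-equivalent.

YES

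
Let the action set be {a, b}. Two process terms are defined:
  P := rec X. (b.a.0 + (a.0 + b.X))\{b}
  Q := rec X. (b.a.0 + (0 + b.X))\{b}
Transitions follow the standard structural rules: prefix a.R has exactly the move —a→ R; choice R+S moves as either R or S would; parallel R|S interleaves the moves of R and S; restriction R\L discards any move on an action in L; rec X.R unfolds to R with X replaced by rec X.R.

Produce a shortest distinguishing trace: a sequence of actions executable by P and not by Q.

a

Reachable graph of P (2 states):
  u0 = rec X. (b.a.0 + (a.0 + b.X))\{b} ⊢ ··a··> u1
  u1 = 0\{b} ⊢ ∅
Reachable graph of Q (1 states):
  v0 = rec X. (b.a.0 + (0 + b.X))\{b} ⊢ ∅
Trace ⟨a⟩ through P, begin at {u0}:
  step 1 (a): {u1}
  P completes σ.
Trace ⟨a⟩ through Q, begin at {v0}:
  step 1 (a): no successor for Q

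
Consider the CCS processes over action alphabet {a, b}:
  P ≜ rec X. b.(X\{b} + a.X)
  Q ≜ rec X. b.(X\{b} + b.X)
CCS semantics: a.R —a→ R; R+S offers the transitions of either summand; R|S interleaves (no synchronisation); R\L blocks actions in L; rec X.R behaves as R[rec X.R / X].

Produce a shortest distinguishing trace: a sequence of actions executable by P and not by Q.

ba

P's transition system — 2 states:
  u0 = rec X. b.(X\{b} + a.X) :: —b→ u1
  u1 = (rec X. b.(X\{b} + a.X))\{b} + a.(rec X. b.(X\{b} + a.X)) :: —a→ u0
Q's transition system — 2 states:
  v0 = rec X. b.(X\{b} + b.X) :: —b→ v1
  v1 = (rec X. b.(X\{b} + b.X))\{b} + b.(rec X. b.(X\{b} + b.X)) :: —b→ v0
Run σ = ⟨ba⟩ on P: start {u0}
  step 1 (b): {u1}
  step 2 (a): {u0}
  — P admits the full trace.
Run σ = ⟨ba⟩ on Q: start {v0}
  step 1 (b): {v1}
  step 2 (a): ∅  — Q cannot continue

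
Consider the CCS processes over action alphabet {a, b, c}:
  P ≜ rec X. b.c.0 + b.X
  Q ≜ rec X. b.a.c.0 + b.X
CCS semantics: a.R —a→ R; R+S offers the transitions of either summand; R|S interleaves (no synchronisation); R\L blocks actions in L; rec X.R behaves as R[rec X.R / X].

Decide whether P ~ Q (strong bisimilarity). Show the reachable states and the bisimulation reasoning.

not bisimilar

P's transition system — 3 states:
  u0 = rec X. b.c.0 + b.X | ··b··> u0, ··b··> u1
  u1 = c.0 | ··c··> u2
  u2 = 0 | deadlocked
Q's transition system — 4 states:
  v0 = rec X. b.a.c.0 + b.X | ··b··> v0, ··b··> v1
  v1 = a.c.0 | ··a··> v2
  v2 = c.0 | ··c··> v3
  v3 = 0 | deadlocked
Partition-refinement fixed point:
  B0 = {u0}
  B1 = {u1, v2}
  B2 = {u2, v3}
  B3 = {v0}
  B4 = {v1}
u0 ∈ B0, v0 ∈ B3 → different blocks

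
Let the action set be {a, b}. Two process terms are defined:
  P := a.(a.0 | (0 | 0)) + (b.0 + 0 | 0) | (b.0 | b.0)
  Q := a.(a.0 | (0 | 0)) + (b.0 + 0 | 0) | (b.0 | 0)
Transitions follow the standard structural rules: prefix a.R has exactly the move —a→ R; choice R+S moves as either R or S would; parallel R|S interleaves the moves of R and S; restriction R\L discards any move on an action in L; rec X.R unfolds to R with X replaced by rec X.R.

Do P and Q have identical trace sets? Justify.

trace-distinct — witness ⟨bbb⟩

P's transition system — 9 states:
  s0 = a.(a.0 | (0 | 0)) + (b.0 + 0 | 0) | (b.0 | b.0) → ··a··> s1, ··b··> s2, ··b··> s3, ··b··> s4
  s1 = a.0 | (0 | 0) → ··a··> s5
  s2 = (b.0 + 0 | 0) | (0 | b.0) → ··b··> s6, ··b··> s7
  s3 = (b.0 + 0 | 0) | (b.0 | 0) → ··b··> s6, ··b··> s8
  s4 = 0 | (b.0 | b.0) → ··b··> s7, ··b··> s8
  s5 = 0 | (0 | 0) → stopped
  s6 = (b.0 + 0 | 0) | (0 | 0) → ··b··> s5
  s7 = 0 | (0 | b.0) → ··b··> s5
  s8 = 0 | (b.0 | 0) → ··b··> s5
Q's transition system — 5 states:
  t0 = a.(a.0 | (0 | 0)) + (b.0 + 0 | 0) | (b.0 | 0) → ··a··> t1, ··b··> t2, ··b··> t3
  t1 = a.0 | (0 | 0) → ··a··> t4
  t2 = (b.0 + 0 | 0) | (0 | 0) → ··b··> t4
  t3 = 0 | (b.0 | 0) → ··b··> t4
  t4 = 0 | (0 | 0) → stopped
Trace ⟨bbb⟩ through P, begin at {s0}:
  step 1 (b): {s2, s3, s4}
  step 2 (b): {s6, s7, s8}
  step 3 (b): {s5}
  — P admits the full trace.
Trace ⟨bbb⟩ through Q, begin at {t0}:
  step 1 (b): {t2, t3}
  step 2 (b): {t4}
  step 3 (b): ∅  — Q cannot continue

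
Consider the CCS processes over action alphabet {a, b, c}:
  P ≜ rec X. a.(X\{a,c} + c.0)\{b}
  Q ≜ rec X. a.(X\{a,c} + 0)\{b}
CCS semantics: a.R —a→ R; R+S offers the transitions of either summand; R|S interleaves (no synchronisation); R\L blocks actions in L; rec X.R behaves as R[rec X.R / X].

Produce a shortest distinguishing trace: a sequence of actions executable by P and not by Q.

Reachable graph of P (3 states):
  u0 = rec X. a.(X\{a,c} + c.0)\{b} :: ··a··> u1
  u1 = ((rec X. a.(X\{a,c} + c.0)\{b})\{a,c} + c.0)\{b} :: ··c··> u2
  u2 = 0\{b} :: ∅
Reachable graph of Q (2 states):
  v0 = rec X. a.(X\{a,c} + 0)\{b} :: ··a··> v1
  v1 = ((rec X. a.(X\{a,c} + 0)\{b})\{a,c} + 0)\{b} :: ∅
Run σ = ⟨ac⟩ on P: start {u0}
  step 1 (a): {u1}
  step 2 (c): {u2}
  P completes σ.
Run σ = ⟨ac⟩ on Q: start {v0}
  step 1 (a): {v1}
  step 2 (c): ∅  — Q cannot continue

ac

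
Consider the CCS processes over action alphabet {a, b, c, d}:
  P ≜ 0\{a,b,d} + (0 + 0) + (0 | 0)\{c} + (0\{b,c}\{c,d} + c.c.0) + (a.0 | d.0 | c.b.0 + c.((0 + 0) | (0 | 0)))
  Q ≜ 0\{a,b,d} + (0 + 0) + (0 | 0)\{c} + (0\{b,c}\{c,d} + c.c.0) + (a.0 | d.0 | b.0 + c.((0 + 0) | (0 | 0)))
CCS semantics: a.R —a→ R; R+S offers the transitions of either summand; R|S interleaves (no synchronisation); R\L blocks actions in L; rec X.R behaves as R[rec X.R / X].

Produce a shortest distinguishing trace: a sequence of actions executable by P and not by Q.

Reachable graph of P (15 states):
  u0 = 0\{a,b,d} + (0 + 0) + (0 | 0)\{c} + (0\{b,c}\{c,d} + c.c.0) + (a.0 | d.0 | c.b.0 + c.((0 + 0) | (0 | 0))) → ··a··> u1, ··c··> u2, ··c··> u3, ··c··> u4, ··d··> u5
  u1 = 0 | d.0 | c.b.0 → ··c··> u6, ··d··> u7
  u2 = (0 + 0) | (0 | 0) → (no moves)
  u3 = a.0 | d.0 | b.0 → ··a··> u6, ··b··> u8, ··d··> u9
  u4 = c.0 → ··c··> u10
  u5 = a.0 | 0 | c.b.0 → ··a··> u7, ··c··> u9
  u6 = 0 | d.0 | b.0 → ··b··> u11, ··d··> u12
  u7 = 0 | 0 | c.b.0 → ··c··> u12
  u8 = a.0 | d.0 | 0 → ··a··> u11, ··d··> u13
  u9 = a.0 | 0 | b.0 → ··a··> u12, ··b··> u13
  u10 = 0 → (no moves)
  u11 = 0 | d.0 | 0 → ··d··> u14
  u12 = 0 | 0 | b.0 → ··b··> u14
  u13 = a.0 | 0 | 0 → ··a··> u14
  u14 = 0 | 0 | 0 → (no moves)
Reachable graph of Q (11 states):
  v0 = 0\{a,b,d} + (0 + 0) + (0 | 0)\{c} + (0\{b,c}\{c,d} + c.c.0) + (a.0 | d.0 | b.0 + c.((0 + 0) | (0 | 0))) → ··a··> v1, ··b··> v2, ··c··> v3, ··c··> v4, ··d··> v5
  v1 = 0 | d.0 | b.0 → ··b··> v6, ··d··> v7
  v2 = a.0 | d.0 | 0 → ··a··> v6, ··d··> v8
  v3 = (0 + 0) | (0 | 0) → (no moves)
  v4 = c.0 → ··c··> v9
  v5 = a.0 | 0 | b.0 → ··a··> v7, ··b··> v8
  v6 = 0 | d.0 | 0 → ··d··> v10
  v7 = 0 | 0 | b.0 → ··b··> v10
  v8 = a.0 | 0 | 0 → ··a··> v10
  v9 = 0 → (no moves)
  v10 = 0 | 0 | 0 → (no moves)
Run σ = ⟨ac⟩ on P: start {u0}
  step 1 (a): {u1}
  step 2 (c): {u6}
  — P admits the full trace.
Run σ = ⟨ac⟩ on Q: start {v0}
  step 1 (a): {v1}
  step 2 (c): ∅  — Q cannot continue

ac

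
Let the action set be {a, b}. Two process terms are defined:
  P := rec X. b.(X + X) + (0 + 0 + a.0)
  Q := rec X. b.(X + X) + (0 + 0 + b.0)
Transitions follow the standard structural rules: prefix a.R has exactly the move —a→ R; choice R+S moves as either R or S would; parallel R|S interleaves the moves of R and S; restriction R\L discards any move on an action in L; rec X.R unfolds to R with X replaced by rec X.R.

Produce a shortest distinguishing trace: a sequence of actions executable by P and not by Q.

a

Reachable graph of P (3 states):
  u0 = rec X. b.(X + X) + (0 + 0 + a.0) has moves ··a··> u1, ··b··> u2
  u1 = 0 has moves deadlocked
  u2 = (rec X. b.(X + X) + (0 + 0 + a.0)) + (rec X. b.(X + X) + (0 + 0 + a.0)) has moves ··a··> u1, ··b··> u2
Reachable graph of Q (3 states):
  v0 = rec X. b.(X + X) + (0 + 0 + b.0) has moves ··b··> v1, ··b··> v2
  v1 = (rec X. b.(X + X) + (0 + 0 + b.0)) + (rec X. b.(X + X) + (0 + 0 + b.0)) has moves ··b··> v1, ··b··> v2
  v2 = 0 has moves deadlocked
Executing a from P (initial set {u0}):
  step 1 (a): {u1}
  P completes σ.
Executing a from Q (initial set {v0}):
  step 1 (a): no successor for Q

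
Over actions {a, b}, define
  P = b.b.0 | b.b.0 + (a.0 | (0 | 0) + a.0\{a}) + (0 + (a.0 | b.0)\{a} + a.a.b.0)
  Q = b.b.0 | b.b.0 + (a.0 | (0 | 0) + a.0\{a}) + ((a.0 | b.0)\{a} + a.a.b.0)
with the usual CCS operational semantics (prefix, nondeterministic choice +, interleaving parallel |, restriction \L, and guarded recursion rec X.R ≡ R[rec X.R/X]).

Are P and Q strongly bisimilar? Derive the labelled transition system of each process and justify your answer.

LTS(P): 15 reachable states
  m0 = b.b.0 | b.b.0 + (a.0 | (0 | 0) + a.0\{a}) + (0 + (a.0 | b.0)\{a} + a.a.b.0) has moves —a→ m1, —a→ m2, —a→ m3, —b→ m4, —b→ m5, —b→ m6
  m1 = 0 | (0 | 0) has moves ·
  m2 = 0\{a} has moves ·
  m3 = a.b.0 has moves —a→ m7
  m4 = (a.0 | 0)\{a} has moves ·
  m5 = b.0 | b.b.0 has moves —b→ m8, —b→ m9
  m6 = b.b.0 | b.0 has moves —b→ m10, —b→ m9
  m7 = b.0 has moves —b→ m11
  m8 = 0 | b.b.0 has moves —b→ m12
  m9 = b.0 | b.0 has moves —b→ m12, —b→ m13
  m10 = b.b.0 | 0 has moves —b→ m13
  m11 = 0 has moves ·
  m12 = 0 | b.0 has moves —b→ m14
  m13 = b.0 | 0 has moves —b→ m14
  m14 = 0 | 0 has moves ·
LTS(Q): 15 reachable states
  n0 = b.b.0 | b.b.0 + (a.0 | (0 | 0) + a.0\{a}) + ((a.0 | b.0)\{a} + a.a.b.0) has moves —a→ n1, —a→ n2, —a→ n3, —b→ n4, —b→ n5, —b→ n6
  n1 = 0 | (0 | 0) has moves ·
  n2 = 0\{a} has moves ·
  n3 = a.b.0 has moves —a→ n7
  n4 = (a.0 | 0)\{a} has moves ·
  n5 = b.0 | b.b.0 has moves —b→ n8, —b→ n9
  n6 = b.b.0 | b.0 has moves —b→ n10, —b→ n9
  n7 = b.0 has moves —b→ n11
  n8 = 0 | b.b.0 has moves —b→ n12
  n9 = b.0 | b.0 has moves —b→ n12, —b→ n13
  n10 = b.b.0 | 0 has moves —b→ n13
  n11 = 0 has moves ·
  n12 = 0 | b.0 has moves —b→ n14
  n13 = b.0 | 0 has moves —b→ n14
  n14 = 0 | 0 has moves ·
Coarsest stable partition (strong bisimilarity classes):
  B0 = {m0, n0}
  B1 = {m3, n3}
  B2 = {m12, m13, m7, n12, n13, n7}
  B3 = {m1, m11, m14, m2, m4, n1, n11, n14, n2, n4}
  B4 = {m5, m6, n5, n6}
  B5 = {m10, m8, m9, n10, n8, n9}
m0 ∈ B0, n0 ∈ B0 → same block

YES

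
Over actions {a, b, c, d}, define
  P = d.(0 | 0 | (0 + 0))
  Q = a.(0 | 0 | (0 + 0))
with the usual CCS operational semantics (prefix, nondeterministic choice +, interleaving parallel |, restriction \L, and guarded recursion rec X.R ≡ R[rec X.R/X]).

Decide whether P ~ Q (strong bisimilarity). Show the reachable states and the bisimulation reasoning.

not bisimilar

Reachable graph of P (2 states):
  u0 = d.(0 | 0 | (0 + 0)) has moves --d--▸ u1
  u1 = 0 | 0 | (0 + 0) has moves ∅
Reachable graph of Q (2 states):
  v0 = a.(0 | 0 | (0 + 0)) has moves --a--▸ v1
  v1 = 0 | 0 | (0 + 0) has moves ∅
Partition-refinement fixed point:
  B0 = {u0}
  B1 = {u1, v1}
  B2 = {v0}
u0 ∈ B0, v0 ∈ B2 → different blocks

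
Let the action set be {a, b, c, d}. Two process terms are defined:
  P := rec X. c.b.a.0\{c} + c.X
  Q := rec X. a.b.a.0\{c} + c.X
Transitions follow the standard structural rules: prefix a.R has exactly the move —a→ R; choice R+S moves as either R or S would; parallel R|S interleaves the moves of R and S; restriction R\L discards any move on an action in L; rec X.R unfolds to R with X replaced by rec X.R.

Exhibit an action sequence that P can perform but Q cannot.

cb

Reachable graph of P (4 states):
  u0 = rec X. c.b.a.0\{c} + c.X has moves --c--▸ u0, --c--▸ u1
  u1 = b.a.0\{c} has moves --b--▸ u2
  u2 = a.0\{c} has moves --a--▸ u3
  u3 = 0\{c} has moves (no moves)
Reachable graph of Q (4 states):
  v0 = rec X. a.b.a.0\{c} + c.X has moves --a--▸ v1, --c--▸ v0
  v1 = b.a.0\{c} has moves --b--▸ v2
  v2 = a.0\{c} has moves --a--▸ v3
  v3 = 0\{c} has moves (no moves)
Trace ⟨cb⟩ through P, begin at {u0}:
  step 1 (c): {u0, u1}
  step 2 (b): {u2}
  P completes σ.
Trace ⟨cb⟩ through Q, begin at {v0}:
  step 1 (c): {v0}
  step 2 (b): no successor for Q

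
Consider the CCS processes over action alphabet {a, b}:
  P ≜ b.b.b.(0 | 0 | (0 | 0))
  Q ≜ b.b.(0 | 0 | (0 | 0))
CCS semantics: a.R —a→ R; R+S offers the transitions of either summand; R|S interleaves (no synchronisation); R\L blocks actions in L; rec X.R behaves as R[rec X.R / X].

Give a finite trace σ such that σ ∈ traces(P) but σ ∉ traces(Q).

bbb

LTS(P): 4 reachable states
  u0 = b.b.b.(0 | 0 | (0 | 0)) has moves -b-> u1
  u1 = b.b.(0 | 0 | (0 | 0)) has moves -b-> u2
  u2 = b.(0 | 0 | (0 | 0)) has moves -b-> u3
  u3 = 0 | 0 | (0 | 0) has moves (no moves)
LTS(Q): 3 reachable states
  v0 = b.b.(0 | 0 | (0 | 0)) has moves -b-> v1
  v1 = b.(0 | 0 | (0 | 0)) has moves -b-> v2
  v2 = 0 | 0 | (0 | 0) has moves (no moves)
Executing bbb from P (initial set {u0}):
  [1] b ⇒ {u1}
  [2] b ⇒ {u2}
  [3] b ⇒ {u3}
  P completes σ.
Executing bbb from Q (initial set {v0}):
  [1] b ⇒ {v1}
  [2] b ⇒ {v2}
  [3] b ⇒ ∅  — Q cannot continue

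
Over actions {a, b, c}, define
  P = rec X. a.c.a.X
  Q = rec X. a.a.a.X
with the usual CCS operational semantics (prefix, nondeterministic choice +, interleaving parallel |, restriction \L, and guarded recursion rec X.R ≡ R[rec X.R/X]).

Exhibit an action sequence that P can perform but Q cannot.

ac

P's transition system — 3 states:
  s0 = rec X. a.c.a.X has moves ··a··> s1
  s1 = c.a.(rec X. a.c.a.X) has moves ··c··> s2
  s2 = a.(rec X. a.c.a.X) has moves ··a··> s0
Q's transition system — 3 states:
  t0 = rec X. a.a.a.X has moves ··a··> t1
  t1 = a.a.(rec X. a.a.a.X) has moves ··a··> t2
  t2 = a.(rec X. a.a.a.X) has moves ··a··> t0
Trace ⟨ac⟩ through P, begin at {s0}:
  after a @ step 1: {s1}
  after c @ step 2: {s2}
  — P admits the full trace.
Trace ⟨ac⟩ through Q, begin at {t0}:
  after a @ step 1: {t1}
  after c @ step 2: no successor for Q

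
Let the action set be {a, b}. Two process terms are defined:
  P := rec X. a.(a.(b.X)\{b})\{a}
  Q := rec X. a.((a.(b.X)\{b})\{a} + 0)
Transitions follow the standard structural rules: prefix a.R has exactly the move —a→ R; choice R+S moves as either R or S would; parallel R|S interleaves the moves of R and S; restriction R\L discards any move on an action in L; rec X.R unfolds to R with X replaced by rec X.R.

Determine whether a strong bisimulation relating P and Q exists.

Reachable graph of P (2 states):
  u0 = rec X. a.(a.(b.X)\{b})\{a} has moves -a-> u1
  u1 = (a.(b.(rec X. a.(a.(b.X)\{b})\{a}))\{b})\{a} has moves ∅
Reachable graph of Q (2 states):
  v0 = rec X. a.((a.(b.X)\{b})\{a} + 0) has moves -a-> v1
  v1 = (a.(b.(rec X. a.((a.(b.X)\{b})\{a} + 0)))\{b})\{a} + 0 has moves ∅
Bisimilarity quotient blocks:
  B0 = {u0, v0}
  B1 = {u1, v1}
u0 ∈ B0, v0 ∈ B0 → same block

YES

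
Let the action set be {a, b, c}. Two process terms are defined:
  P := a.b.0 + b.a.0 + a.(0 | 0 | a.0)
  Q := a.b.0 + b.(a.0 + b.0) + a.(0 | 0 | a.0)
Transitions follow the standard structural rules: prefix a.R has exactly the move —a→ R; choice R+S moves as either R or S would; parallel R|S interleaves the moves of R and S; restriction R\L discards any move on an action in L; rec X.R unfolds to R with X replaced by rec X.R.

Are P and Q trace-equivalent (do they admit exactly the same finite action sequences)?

Reachable graph of P (6 states):
  m0 = a.b.0 + b.a.0 + a.(0 | 0 | a.0) :: ··a··> m1, ··a··> m2, ··b··> m3
  m1 = 0 | 0 | a.0 :: ··a··> m4
  m2 = b.0 :: ··b··> m5
  m3 = a.0 :: ··a··> m5
  m4 = 0 | 0 | 0 :: ·
  m5 = 0 :: ·
Reachable graph of Q (6 states):
  n0 = a.b.0 + b.(a.0 + b.0) + a.(0 | 0 | a.0) :: ··a··> n1, ··a··> n2, ··b··> n3
  n1 = 0 | 0 | a.0 :: ··a··> n4
  n2 = b.0 :: ··b··> n5
  n3 = a.0 + b.0 :: ··a··> n5, ··b··> n5
  n4 = 0 | 0 | 0 :: ·
  n5 = 0 :: ·
Run σ = ⟨bb⟩ on Q: start {n0}
  step 1 (b): {n3}
  step 2 (b): {n5}
  — Q admits the full trace.
Run σ = ⟨bb⟩ on P: start {m0}
  step 1 (b): {m3}
  step 2 (b): ∅ (P stuck)

NO — witness ⟨bb⟩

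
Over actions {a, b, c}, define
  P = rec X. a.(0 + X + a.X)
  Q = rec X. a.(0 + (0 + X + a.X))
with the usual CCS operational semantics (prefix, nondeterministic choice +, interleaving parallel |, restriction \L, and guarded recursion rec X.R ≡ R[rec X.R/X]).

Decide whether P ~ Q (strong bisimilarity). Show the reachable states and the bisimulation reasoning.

bisimilar

LTS(P): 2 reachable states
  s0 = rec X. a.(0 + X + a.X) has moves —a→ s1
  s1 = 0 + (rec X. a.(0 + X + a.X)) + a.(rec X. a.(0 + X + a.X)) has moves —a→ s0, —a→ s1
LTS(Q): 2 reachable states
  t0 = rec X. a.(0 + (0 + X + a.X)) has moves —a→ t1
  t1 = 0 + (0 + (rec X. a.(0 + (0 + X + a.X))) + a.(rec X. a.(0 + (0 + X + a.X)))) has moves —a→ t0, —a→ t1
Bisimilarity quotient blocks:
  B0 = {s0, s1, t0, t1}
s0 ∈ B0, t0 ∈ B0 → same block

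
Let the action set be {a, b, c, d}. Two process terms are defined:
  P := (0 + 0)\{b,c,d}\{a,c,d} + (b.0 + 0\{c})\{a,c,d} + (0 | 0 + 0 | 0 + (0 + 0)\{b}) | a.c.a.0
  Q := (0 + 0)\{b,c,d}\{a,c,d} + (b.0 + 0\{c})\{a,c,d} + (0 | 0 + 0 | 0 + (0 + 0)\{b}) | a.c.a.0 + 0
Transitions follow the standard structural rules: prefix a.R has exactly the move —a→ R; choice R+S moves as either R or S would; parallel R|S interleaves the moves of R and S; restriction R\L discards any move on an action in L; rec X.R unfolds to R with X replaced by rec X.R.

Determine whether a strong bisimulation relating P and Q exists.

LTS(P): 5 reachable states
  s0 = (0 + 0)\{b,c,d}\{a,c,d} + (b.0 + 0\{c})\{a,c,d} + (0 | 0 + 0 | 0 + (0 + 0)\{b}) | a.c.a.0 has moves --a--▸ s1, --b--▸ s2
  s1 = (0 | 0 + 0 | 0 + (0 + 0)\{b}) | c.a.0 has moves --c--▸ s3
  s2 = 0\{a,c,d} has moves ·
  s3 = (0 | 0 + 0 | 0 + (0 + 0)\{b}) | a.0 has moves --a--▸ s4
  s4 = (0 | 0 + 0 | 0 + (0 + 0)\{b}) | 0 has moves ·
LTS(Q): 5 reachable states
  t0 = (0 + 0)\{b,c,d}\{a,c,d} + (b.0 + 0\{c})\{a,c,d} + (0 | 0 + 0 | 0 + (0 + 0)\{b}) | a.c.a.0 + 0 has moves --a--▸ t1, --b--▸ t2
  t1 = (0 | 0 + 0 | 0 + (0 + 0)\{b}) | c.a.0 has moves --c--▸ t3
  t2 = 0\{a,c,d} has moves ·
  t3 = (0 | 0 + 0 | 0 + (0 + 0)\{b}) | a.0 has moves --a--▸ t4
  t4 = (0 | 0 + 0 | 0 + (0 + 0)\{b}) | 0 has moves ·
Bisimilarity quotient blocks:
  B0 = {s0, t0}
  B1 = {s1, t1}
  B2 = {s3, t3}
  B3 = {s2, s4, t2, t4}
s0 ∈ B0, t0 ∈ B0 → same block

YES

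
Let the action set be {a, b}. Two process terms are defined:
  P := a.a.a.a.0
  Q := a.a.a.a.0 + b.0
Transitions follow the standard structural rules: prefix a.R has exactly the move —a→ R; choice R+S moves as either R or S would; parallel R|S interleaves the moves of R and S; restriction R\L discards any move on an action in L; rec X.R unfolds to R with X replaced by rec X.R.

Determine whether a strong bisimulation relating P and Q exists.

Reachable graph of P (5 states):
  p0 = a.a.a.a.0 :: =a=> p1
  p1 = a.a.a.0 :: =a=> p2
  p2 = a.a.0 :: =a=> p3
  p3 = a.0 :: =a=> p4
  p4 = 0 :: ∅
Reachable graph of Q (5 states):
  q0 = a.a.a.a.0 + b.0 :: =a=> q1, =b=> q2
  q1 = a.a.a.0 :: =a=> q3
  q2 = 0 :: ∅
  q3 = a.a.0 :: =a=> q4
  q4 = a.0 :: =a=> q2
Coarsest stable partition (strong bisimilarity classes):
  B0 = {p0}
  B1 = {p1, q1}
  B2 = {p2, q3}
  B3 = {p3, q4}
  B4 = {p4, q2}
  B5 = {q0}
p0 ∈ B0, q0 ∈ B5 → different blocks

not bisimilar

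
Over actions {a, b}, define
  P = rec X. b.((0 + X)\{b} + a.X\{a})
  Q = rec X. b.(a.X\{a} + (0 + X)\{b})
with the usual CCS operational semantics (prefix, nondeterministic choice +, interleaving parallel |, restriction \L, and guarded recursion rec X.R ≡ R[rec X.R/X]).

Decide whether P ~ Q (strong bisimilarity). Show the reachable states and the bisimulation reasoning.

P ~ Q

P's transition system — 4 states:
  p0 = rec X. b.((0 + X)\{b} + a.X\{a}) ⊢ —b→ p1
  p1 = (0 + (rec X. b.((0 + X)\{b} + a.X\{a})))\{b} + a.(rec X. b.((0 + X)\{b} + a.X\{a}))\{a} ⊢ —a→ p2
  p2 = (rec X. b.((0 + X)\{b} + a.X\{a}))\{a} ⊢ —b→ p3
  p3 = ((0 + (rec X. b.((0 + X)\{b} + a.X\{a})))\{b} + a.(rec X. b.((0 + X)\{b} + a.X\{a}))\{a})\{a} ⊢ ∅
Q's transition system — 4 states:
  q0 = rec X. b.(a.X\{a} + (0 + X)\{b}) ⊢ —b→ q1
  q1 = a.(rec X. b.(a.X\{a} + (0 + X)\{b}))\{a} + (0 + (rec X. b.(a.X\{a} + (0 + X)\{b})))\{b} ⊢ —a→ q2
  q2 = (rec X. b.(a.X\{a} + (0 + X)\{b}))\{a} ⊢ —b→ q3
  q3 = (a.(rec X. b.(a.X\{a} + (0 + X)\{b}))\{a} + (0 + (rec X. b.(a.X\{a} + (0 + X)\{b})))\{b})\{a} ⊢ ∅
Coarsest stable partition (strong bisimilarity classes):
  B0 = {p0, q0}
  B1 = {p1, q1}
  B2 = {p2, q2}
  B3 = {p3, q3}
p0 ∈ B0, q0 ∈ B0 → same block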